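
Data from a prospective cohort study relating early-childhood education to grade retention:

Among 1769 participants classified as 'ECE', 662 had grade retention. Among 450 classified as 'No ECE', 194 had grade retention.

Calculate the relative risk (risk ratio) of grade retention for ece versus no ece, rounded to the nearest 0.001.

0.868

From the description: a = 662, b = 1107, c = 194, d = 256.
Risk in exposed = 662/1769 = 0.37422; risk in unexposed = 194/450 = 0.43111.
RR = 0.37422 / 0.43111 = 0.86804
The risk is 13% lower among the exposed than among the unexposed.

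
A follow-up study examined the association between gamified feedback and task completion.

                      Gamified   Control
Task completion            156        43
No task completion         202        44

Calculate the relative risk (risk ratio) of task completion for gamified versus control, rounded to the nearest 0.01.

0.88

Reading the table with exposure as columns: a = 156 (Gamified, case), b = 202 (Gamified, non-case), c = 43 (Control, case), d = 44.
Risk in exposed = 156/358 = 0.43575; risk in unexposed = 43/87 = 0.49425.
RR = 0.43575 / 0.49425 = 0.88164
The risk is 12% lower among the exposed than among the unexposed.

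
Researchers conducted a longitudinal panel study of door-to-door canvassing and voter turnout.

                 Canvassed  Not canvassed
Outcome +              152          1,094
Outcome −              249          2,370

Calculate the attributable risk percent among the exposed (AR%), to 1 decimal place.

16.7

Reading the table with exposure as columns: a = 152 (Canvassed, case), b = 249 (Canvassed, non-case), c = 1094 (Not canvassed, case), d = 2370.
Risk in exposed = 152/401 = 0.37905; risk in unexposed = 1094/3464 = 0.31582.
RR = 0.37905/0.31582 = 1.20022
AR% = (RR − 1)/RR × 100 = (1.20022 − 1)/1.20022 × 100 = 16.6817%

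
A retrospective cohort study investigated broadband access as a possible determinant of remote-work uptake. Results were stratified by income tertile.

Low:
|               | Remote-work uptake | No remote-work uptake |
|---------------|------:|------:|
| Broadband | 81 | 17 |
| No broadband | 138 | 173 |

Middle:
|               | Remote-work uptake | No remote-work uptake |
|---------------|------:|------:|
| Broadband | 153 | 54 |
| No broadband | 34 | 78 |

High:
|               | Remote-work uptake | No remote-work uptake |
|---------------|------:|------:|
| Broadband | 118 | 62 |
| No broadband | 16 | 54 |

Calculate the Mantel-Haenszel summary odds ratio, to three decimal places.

6.285

OR_MH = Σ(aᵢdᵢ/nᵢ) / Σ(bᵢcᵢ/nᵢ), where nᵢ is the stratum total.
Stratum 1 (Low): n = 409; a·d/n = 81·173/409 = 34.2616; b·c/n = 17·138/409 = 5.7359
Stratum 2 (Middle): n = 319; a·d/n = 153·78/319 = 37.4107; b·c/n = 54·34/319 = 5.7555
Stratum 3 (High): n = 250; a·d/n = 118·54/250 = 25.4880; b·c/n = 62·16/250 = 3.9680
OR_MH = (34.2616 + 37.4107 + 25.4880) / (5.7359 + 5.7555 + 3.9680) = 97.1603 / 15.4594 = 6.28486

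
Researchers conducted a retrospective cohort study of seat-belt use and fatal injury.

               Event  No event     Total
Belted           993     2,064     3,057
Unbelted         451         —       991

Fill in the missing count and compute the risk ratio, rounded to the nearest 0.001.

0.714

The missing cell is in the unexposed row: 991 − 451 = 540.
So a = 993, b = 2064, c = 451, d = 540.
RR = [a/(a+b)] / [c/(c+d)] = (993/3057) / (451/991) = 0.32483/0.45510 = 0.71376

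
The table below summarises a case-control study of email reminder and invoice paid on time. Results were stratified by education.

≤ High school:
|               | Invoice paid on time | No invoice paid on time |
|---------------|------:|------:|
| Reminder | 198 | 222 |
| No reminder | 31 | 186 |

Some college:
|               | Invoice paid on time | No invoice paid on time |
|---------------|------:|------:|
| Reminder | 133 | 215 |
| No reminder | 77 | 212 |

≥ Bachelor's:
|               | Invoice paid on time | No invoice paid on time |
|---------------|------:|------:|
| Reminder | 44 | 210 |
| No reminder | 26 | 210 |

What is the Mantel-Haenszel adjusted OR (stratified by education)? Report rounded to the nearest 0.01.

2.52

OR_MH = Σ(aᵢdᵢ/nᵢ) / Σ(bᵢcᵢ/nᵢ), where nᵢ is the stratum total.
Stratum 1 (≤ High school): n = 637; a·d/n = 198·186/637 = 57.8148; b·c/n = 222·31/637 = 10.8038
Stratum 2 (Some college): n = 637; a·d/n = 133·212/637 = 44.2637; b·c/n = 215·77/637 = 25.9890
Stratum 3 (≥ Bachelor's): n = 490; a·d/n = 44·210/490 = 18.8571; b·c/n = 210·26/490 = 11.1429
OR_MH = (57.8148 + 44.2637 + 18.8571) / (10.8038 + 25.9890 + 11.1429) = 120.9356 / 47.9356 = 2.52288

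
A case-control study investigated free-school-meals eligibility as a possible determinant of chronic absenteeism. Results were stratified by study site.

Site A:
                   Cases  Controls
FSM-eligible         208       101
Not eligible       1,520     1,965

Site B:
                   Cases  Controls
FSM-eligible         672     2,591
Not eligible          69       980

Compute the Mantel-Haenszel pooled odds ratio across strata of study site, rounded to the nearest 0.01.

3.18

OR_MH = Σ(aᵢdᵢ/nᵢ) / Σ(bᵢcᵢ/nᵢ), where nᵢ is the stratum total.
Stratum 1 (Site A): n = 3794; a·d/n = 208·1965/3794 = 107.7280; b·c/n = 101·1520/3794 = 40.4639
Stratum 2 (Site B): n = 4312; a·d/n = 672·980/4312 = 152.7273; b·c/n = 2591·69/4312 = 41.4608
OR_MH = (107.7280 + 152.7273) / (40.4639 + 41.4608) = 260.4553 / 81.9247 = 3.17920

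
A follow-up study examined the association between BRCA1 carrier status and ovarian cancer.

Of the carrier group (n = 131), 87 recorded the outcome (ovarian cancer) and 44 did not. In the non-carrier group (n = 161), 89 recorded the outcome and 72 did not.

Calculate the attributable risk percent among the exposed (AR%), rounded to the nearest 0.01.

From the description: a = 87, b = 44, c = 89, d = 72.
Risk in exposed = 87/131 = 0.66412; risk in unexposed = 89/161 = 0.55280.
RR = 0.66412/0.55280 = 1.20139
AR% = (RR − 1)/RR × 100 = (1.20139 − 1)/1.20139 × 100 = 16.7630%

16.76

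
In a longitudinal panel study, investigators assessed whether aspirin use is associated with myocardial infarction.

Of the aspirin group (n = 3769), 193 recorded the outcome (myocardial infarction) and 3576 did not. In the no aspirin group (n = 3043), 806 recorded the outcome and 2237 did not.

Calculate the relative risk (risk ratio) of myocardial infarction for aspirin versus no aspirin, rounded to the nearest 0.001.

0.193

From the description: a = 193, b = 3576, c = 806, d = 2237.
Risk in exposed = 193/3769 = 0.05121; risk in unexposed = 806/3043 = 0.26487.
RR = 0.05121 / 0.26487 = 0.19333
The risk is 81% lower among the exposed than among the unexposed.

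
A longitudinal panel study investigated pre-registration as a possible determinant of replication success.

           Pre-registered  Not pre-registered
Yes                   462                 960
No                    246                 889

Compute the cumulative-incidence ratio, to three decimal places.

Reading the table with exposure as columns: a = 462 (Pre-registered, case), b = 246 (Pre-registered, non-case), c = 960 (Not pre-registered, case), d = 889.
Risk in exposed = 462/708 = 0.65254; risk in unexposed = 960/1849 = 0.51920.
RR = 0.65254 / 0.51920 = 1.25682
The risk among the exposed is 1.26 times that among the unexposed.

1.257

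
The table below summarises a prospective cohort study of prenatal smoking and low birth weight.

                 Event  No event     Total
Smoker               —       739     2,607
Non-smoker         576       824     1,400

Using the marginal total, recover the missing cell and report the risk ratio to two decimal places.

1.74

The missing cell is in the exposed row: 2607 − 739 = 1868.
So a = 1868, b = 739, c = 576, d = 824.
RR = [a/(a+b)] / [c/(c+d)] = (1868/2607) / (576/1400) = 0.71653/0.41143 = 1.74157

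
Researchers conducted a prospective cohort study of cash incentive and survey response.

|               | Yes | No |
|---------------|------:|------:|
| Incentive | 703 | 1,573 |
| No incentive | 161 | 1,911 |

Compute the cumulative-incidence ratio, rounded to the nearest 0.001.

Cells: a = 703, b = 1573, c = 161, d = 1911.
Risk in exposed = 703/2276 = 0.30888; risk in unexposed = 161/2072 = 0.07770.
RR = 0.30888 / 0.07770 = 3.97509
The risk among the exposed is 3.98 times that among the unexposed.

3.975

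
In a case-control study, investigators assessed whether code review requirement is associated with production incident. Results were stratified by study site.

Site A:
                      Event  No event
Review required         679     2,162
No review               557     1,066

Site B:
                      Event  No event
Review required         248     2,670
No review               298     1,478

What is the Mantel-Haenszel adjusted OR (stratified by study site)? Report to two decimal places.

OR_MH = Σ(aᵢdᵢ/nᵢ) / Σ(bᵢcᵢ/nᵢ), where nᵢ is the stratum total.
Stratum 1 (Site A): n = 4464; a·d/n = 679·1066/4464 = 162.1447; b·c/n = 2162·557/4464 = 269.7657
Stratum 2 (Site B): n = 4694; a·d/n = 248·1478/4694 = 78.0878; b·c/n = 2670·298/4694 = 169.5058
OR_MH = (162.1447 + 78.0878) / (269.7657 + 169.5058) = 240.2325 / 439.2714 = 0.54689

0.55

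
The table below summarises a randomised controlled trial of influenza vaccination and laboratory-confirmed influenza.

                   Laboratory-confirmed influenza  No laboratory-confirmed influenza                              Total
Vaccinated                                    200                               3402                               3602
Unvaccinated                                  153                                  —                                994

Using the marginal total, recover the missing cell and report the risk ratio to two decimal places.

The missing cell is in the unexposed row: 994 − 153 = 841.
So a = 200, b = 3402, c = 153, d = 841.
RR = [a/(a+b)] / [c/(c+d)] = (200/3602) / (153/994) = 0.05552/0.15392 = 0.36073

0.36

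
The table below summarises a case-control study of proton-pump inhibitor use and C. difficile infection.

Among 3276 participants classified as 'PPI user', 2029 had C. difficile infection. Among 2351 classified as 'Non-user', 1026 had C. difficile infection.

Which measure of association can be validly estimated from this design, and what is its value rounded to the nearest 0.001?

From the description: a = 2029, b = 1247, c = 1026, d = 1325.
This is a case-control study: participants were sampled on outcome status, so risks in the source population cannot be estimated directly — relative risk is not valid here. The odds ratio is the appropriate measure.
OR = (a·d)/(b·c) = (2029 × 1325) / (1247 × 1026) = 2688425 / 1279422 = 2.10128

2.101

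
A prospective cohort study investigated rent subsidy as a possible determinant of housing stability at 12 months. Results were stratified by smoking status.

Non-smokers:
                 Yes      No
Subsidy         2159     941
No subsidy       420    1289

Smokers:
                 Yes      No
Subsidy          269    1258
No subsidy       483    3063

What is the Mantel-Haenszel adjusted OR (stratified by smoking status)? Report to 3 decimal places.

OR_MH = Σ(aᵢdᵢ/nᵢ) / Σ(bᵢcᵢ/nᵢ), where nᵢ is the stratum total.
Stratum 1 (Non-smokers): n = 4809; a·d/n = 2159·1289/4809 = 578.6964; b·c/n = 941·420/4809 = 82.1834
Stratum 2 (Smokers): n = 5073; a·d/n = 269·3063/5073 = 162.4181; b·c/n = 1258·483/5073 = 119.7741
OR_MH = (578.6964 + 162.4181) / (82.1834 + 119.7741) = 741.1145 / 201.9575 = 3.66966

3.670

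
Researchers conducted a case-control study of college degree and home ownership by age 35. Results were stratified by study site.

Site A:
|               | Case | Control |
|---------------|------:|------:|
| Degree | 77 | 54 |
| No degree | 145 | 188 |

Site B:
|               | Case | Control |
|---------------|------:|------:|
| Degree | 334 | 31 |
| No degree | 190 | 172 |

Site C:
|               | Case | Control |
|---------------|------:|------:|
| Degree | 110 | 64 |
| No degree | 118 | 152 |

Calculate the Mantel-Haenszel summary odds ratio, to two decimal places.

3.52

OR_MH = Σ(aᵢdᵢ/nᵢ) / Σ(bᵢcᵢ/nᵢ), where nᵢ is the stratum total.
Stratum 1 (Site A): n = 464; a·d/n = 77·188/464 = 31.1983; b·c/n = 54·145/464 = 16.8750
Stratum 2 (Site B): n = 727; a·d/n = 334·172/727 = 79.0206; b·c/n = 31·190/727 = 8.1018
Stratum 3 (Site C): n = 444; a·d/n = 110·152/444 = 37.6577; b·c/n = 64·118/444 = 17.0090
OR_MH = (31.1983 + 79.0206 + 37.6577) / (16.8750 + 8.1018 + 17.0090) = 147.8766 / 41.9858 = 3.52206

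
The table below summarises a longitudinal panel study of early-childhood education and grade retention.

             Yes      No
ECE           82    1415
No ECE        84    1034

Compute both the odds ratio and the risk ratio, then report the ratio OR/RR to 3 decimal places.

Cells: a = 82, b = 1415, c = 84, d = 1034.
OR = (82·1034)/(1415·84) = 84788/118860 = 0.71334
Risk in exposed = 82/1497 = 0.05478; risk in unexposed = 84/1118 = 0.07513; RR = 0.72905
OR/RR = 0.71334 / 0.72905 = 0.97846
The outcome is rare in both groups, so OR ≈ RR (ratio near 1).

0.978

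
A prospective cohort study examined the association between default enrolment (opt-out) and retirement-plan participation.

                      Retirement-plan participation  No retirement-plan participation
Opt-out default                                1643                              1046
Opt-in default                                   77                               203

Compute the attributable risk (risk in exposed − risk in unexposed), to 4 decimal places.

Cells: a = 1643, b = 1046, c = 77, d = 203.
Risk in exposed = 1643/2689 = 0.611008; risk in unexposed = 77/280 = 0.275000.
Risk difference = 0.611008 − 0.275000 = 0.336008

0.3360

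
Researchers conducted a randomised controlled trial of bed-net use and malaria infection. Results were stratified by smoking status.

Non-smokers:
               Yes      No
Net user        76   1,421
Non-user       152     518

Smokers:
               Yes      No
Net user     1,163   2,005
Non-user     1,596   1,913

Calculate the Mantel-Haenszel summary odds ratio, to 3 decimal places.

OR_MH = Σ(aᵢdᵢ/nᵢ) / Σ(bᵢcᵢ/nᵢ), where nᵢ is the stratum total.
Stratum 1 (Non-smokers): n = 2167; a·d/n = 76·518/2167 = 18.1671; b·c/n = 1421·152/2167 = 99.6733
Stratum 2 (Smokers): n = 6677; a·d/n = 1163·1913/6677 = 333.2064; b·c/n = 2005·1596/6677 = 479.2542
OR_MH = (18.1671 + 333.2064) / (99.6733 + 479.2542) = 351.3734 / 578.9274 = 0.60694

0.607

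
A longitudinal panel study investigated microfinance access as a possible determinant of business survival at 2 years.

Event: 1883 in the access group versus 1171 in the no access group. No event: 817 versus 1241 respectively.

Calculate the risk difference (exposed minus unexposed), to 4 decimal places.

From the description: a = 1883, b = 817, c = 1171, d = 1241.
Risk in exposed = 1883/2700 = 0.697407; risk in unexposed = 1171/2412 = 0.485489.
Risk difference = 0.697407 − 0.485489 = 0.211918

0.2119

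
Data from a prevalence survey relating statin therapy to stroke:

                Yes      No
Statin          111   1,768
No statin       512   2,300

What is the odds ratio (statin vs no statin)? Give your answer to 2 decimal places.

Cells: a = 111, b = 1768, c = 512, d = 2300.
OR = (a·d)/(b·c) = (111 × 2300) / (1768 × 512) = 255300 / 905216 = 0.28203
Exposure is associated with lower odds of stroke (OR = 0.28 < 1).

0.28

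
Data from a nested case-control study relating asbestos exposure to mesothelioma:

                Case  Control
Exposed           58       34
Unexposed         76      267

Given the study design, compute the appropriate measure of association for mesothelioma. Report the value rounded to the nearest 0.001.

Cells: a = 58, b = 34, c = 76, d = 267.
This is a nested case-control study: participants were sampled on outcome status, so risks in the source population cannot be estimated directly — relative risk is not valid here. The odds ratio is the appropriate measure.
OR = (a·d)/(b·c) = (58 × 267) / (34 × 76) = 15486 / 2584 = 5.99303

5.993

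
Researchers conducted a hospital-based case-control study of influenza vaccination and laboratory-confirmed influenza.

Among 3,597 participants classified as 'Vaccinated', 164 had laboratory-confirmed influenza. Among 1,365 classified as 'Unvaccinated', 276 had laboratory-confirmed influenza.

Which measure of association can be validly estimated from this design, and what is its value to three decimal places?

From the description: a = 164, b = 3433, c = 276, d = 1089.
This is a hospital-based case-control study: participants were sampled on outcome status, so risks in the source population cannot be estimated directly — relative risk is not valid here. The odds ratio is the appropriate measure.
OR = (a·d)/(b·c) = (164 × 1089) / (3433 × 276) = 178596 / 947508 = 0.18849

0.188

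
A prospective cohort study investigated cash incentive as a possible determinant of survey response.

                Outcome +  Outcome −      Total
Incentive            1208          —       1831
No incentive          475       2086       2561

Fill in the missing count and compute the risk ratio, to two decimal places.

The missing cell is in the exposed row: 1831 − 1208 = 623.
So a = 1208, b = 623, c = 475, d = 2086.
RR = [a/(a+b)] / [c/(c+d)] = (1208/1831) / (475/2561) = 0.65975/0.18547 = 3.55709

3.56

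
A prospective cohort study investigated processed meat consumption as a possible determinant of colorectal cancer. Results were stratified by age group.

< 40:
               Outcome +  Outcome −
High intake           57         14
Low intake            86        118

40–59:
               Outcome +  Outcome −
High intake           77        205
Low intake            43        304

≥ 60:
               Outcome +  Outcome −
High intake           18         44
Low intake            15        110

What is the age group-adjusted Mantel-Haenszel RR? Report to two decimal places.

RR_MH = Σ(aᵢ·n₀ᵢ/nᵢ) / Σ(cᵢ·n₁ᵢ/nᵢ), with n₁ᵢ = aᵢ+bᵢ (exposed), n₀ᵢ = cᵢ+dᵢ (unexposed), nᵢ = n₁ᵢ+n₀ᵢ.
Stratum 1 (< 40): n₁ = 71, n₀ = 204, n = 275; a·n₀/n = 57·204/275 = 42.2836; c·n₁/n = 86·71/275 = 22.2036
Stratum 2 (40–59): n₁ = 282, n₀ = 347, n = 629; a·n₀/n = 77·347/629 = 42.4785; c·n₁/n = 43·282/629 = 19.2782
Stratum 3 (≥ 60): n₁ = 62, n₀ = 125, n = 187; a·n₀/n = 18·125/187 = 12.0321; c·n₁/n = 15·62/187 = 4.9733
RR_MH = (42.2836 + 42.4785 + 12.0321) / (22.2036 + 19.2782 + 4.9733) = 96.7943 / 46.4551 = 2.08361

2.08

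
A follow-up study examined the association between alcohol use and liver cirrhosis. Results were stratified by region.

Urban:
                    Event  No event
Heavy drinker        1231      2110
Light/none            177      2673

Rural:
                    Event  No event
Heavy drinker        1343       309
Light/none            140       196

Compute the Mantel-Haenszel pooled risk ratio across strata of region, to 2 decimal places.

3.75

RR_MH = Σ(aᵢ·n₀ᵢ/nᵢ) / Σ(cᵢ·n₁ᵢ/nᵢ), with n₁ᵢ = aᵢ+bᵢ (exposed), n₀ᵢ = cᵢ+dᵢ (unexposed), nᵢ = n₁ᵢ+n₀ᵢ.
Stratum 1 (Urban): n₁ = 3341, n₀ = 2850, n = 6191; a·n₀/n = 1231·2850/6191 = 566.6855; c·n₁/n = 177·3341/6191 = 95.5188
Stratum 2 (Rural): n₁ = 1652, n₀ = 336, n = 1988; a·n₀/n = 1343·336/1988 = 226.9859; c·n₁/n = 140·1652/1988 = 116.3380
RR_MH = (566.6855 + 226.9859) / (95.5188 + 116.3380) = 793.6714 / 211.8568 = 3.74626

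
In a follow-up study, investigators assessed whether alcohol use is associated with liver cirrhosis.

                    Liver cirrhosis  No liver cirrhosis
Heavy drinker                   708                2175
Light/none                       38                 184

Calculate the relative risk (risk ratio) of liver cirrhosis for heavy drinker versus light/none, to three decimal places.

Cells: a = 708, b = 2175, c = 38, d = 184.
Risk in exposed = 708/2883 = 0.24558; risk in unexposed = 38/222 = 0.17117.
RR = 0.24558 / 0.17117 = 1.43469
The risk among the exposed is 1.43 times that among the unexposed.

1.435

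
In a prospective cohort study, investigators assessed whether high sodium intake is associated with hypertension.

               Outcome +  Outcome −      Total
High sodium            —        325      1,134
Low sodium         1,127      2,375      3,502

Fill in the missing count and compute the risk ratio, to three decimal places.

The missing cell is in the exposed row: 1134 − 325 = 809.
So a = 809, b = 325, c = 1127, d = 2375.
RR = [a/(a+b)] / [c/(c+d)] = (809/1134) / (1127/3502) = 0.71340/0.32182 = 2.21681

2.217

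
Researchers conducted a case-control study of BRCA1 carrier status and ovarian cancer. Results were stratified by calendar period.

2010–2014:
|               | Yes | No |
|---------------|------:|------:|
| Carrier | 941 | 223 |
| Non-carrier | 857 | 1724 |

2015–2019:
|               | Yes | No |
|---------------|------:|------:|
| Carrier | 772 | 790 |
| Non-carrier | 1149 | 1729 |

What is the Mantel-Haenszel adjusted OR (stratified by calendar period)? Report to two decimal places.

2.87

OR_MH = Σ(aᵢdᵢ/nᵢ) / Σ(bᵢcᵢ/nᵢ), where nᵢ is the stratum total.
Stratum 1 (2010–2014): n = 3745; a·d/n = 941·1724/3745 = 433.1866; b·c/n = 223·857/3745 = 51.0310
Stratum 2 (2015–2019): n = 4440; a·d/n = 772·1729/4440 = 300.6279; b·c/n = 790·1149/4440 = 204.4392
OR_MH = (433.1866 + 300.6279) / (51.0310 + 204.4392) = 733.8146 / 255.4702 = 2.87241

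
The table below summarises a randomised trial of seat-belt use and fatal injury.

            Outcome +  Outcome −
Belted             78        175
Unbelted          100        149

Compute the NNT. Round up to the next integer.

11

Risk in treated group = 78/253 = 0.30830; risk in control = 100/249 = 0.40161.
Absolute risk reduction = 0.40161 − 0.30830 = 0.09331
NNT = 1 / ARR = 1 / 0.09331 = 10.717 → round up → 11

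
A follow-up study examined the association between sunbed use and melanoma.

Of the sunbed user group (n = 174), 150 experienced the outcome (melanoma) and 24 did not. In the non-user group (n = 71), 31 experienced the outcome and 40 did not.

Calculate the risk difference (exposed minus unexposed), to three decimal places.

0.425

From the description: a = 150, b = 24, c = 31, d = 40.
Risk in exposed = 150/174 = 0.862069; risk in unexposed = 31/71 = 0.436620.
Risk difference = 0.862069 − 0.436620 = 0.425449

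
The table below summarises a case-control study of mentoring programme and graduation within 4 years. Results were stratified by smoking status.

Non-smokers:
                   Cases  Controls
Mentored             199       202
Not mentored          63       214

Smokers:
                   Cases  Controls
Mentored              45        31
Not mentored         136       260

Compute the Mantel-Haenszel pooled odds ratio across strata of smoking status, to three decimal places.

3.162

OR_MH = Σ(aᵢdᵢ/nᵢ) / Σ(bᵢcᵢ/nᵢ), where nᵢ is the stratum total.
Stratum 1 (Non-smokers): n = 678; a·d/n = 199·214/678 = 62.8112; b·c/n = 202·63/678 = 18.7699
Stratum 2 (Smokers): n = 472; a·d/n = 45·260/472 = 24.7881; b·c/n = 31·136/472 = 8.9322
OR_MH = (62.8112 + 24.7881) / (18.7699 + 8.9322) = 87.5993 / 27.7021 = 3.16219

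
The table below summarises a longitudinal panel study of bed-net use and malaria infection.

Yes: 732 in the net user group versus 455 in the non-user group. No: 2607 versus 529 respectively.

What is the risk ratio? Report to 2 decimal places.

0.47

From the description: a = 732, b = 2607, c = 455, d = 529.
Risk in exposed = 732/3339 = 0.21923; risk in unexposed = 455/984 = 0.46240.
RR = 0.21923 / 0.46240 = 0.47411
The risk is 53% lower among the exposed than among the unexposed.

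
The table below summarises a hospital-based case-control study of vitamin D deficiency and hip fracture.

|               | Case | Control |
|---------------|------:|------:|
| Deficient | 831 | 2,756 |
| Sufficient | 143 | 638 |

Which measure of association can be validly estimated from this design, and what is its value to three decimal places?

Cells: a = 831, b = 2756, c = 143, d = 638.
This is a hospital-based case-control study: participants were sampled on outcome status, so risks in the source population cannot be estimated directly — relative risk is not valid here. The odds ratio is the appropriate measure.
OR = (a·d)/(b·c) = (831 × 638) / (2756 × 143) = 530178 / 394108 = 1.34526

1.345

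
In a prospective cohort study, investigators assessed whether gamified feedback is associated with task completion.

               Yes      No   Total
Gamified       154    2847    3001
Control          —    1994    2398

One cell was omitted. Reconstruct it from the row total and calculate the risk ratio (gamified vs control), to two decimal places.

The missing cell is in the unexposed row: 2398 − 1994 = 404.
So a = 154, b = 2847, c = 404, d = 1994.
RR = [a/(a+b)] / [c/(c+d)] = (154/3001) / (404/2398) = 0.05132/0.16847 = 0.30459

0.30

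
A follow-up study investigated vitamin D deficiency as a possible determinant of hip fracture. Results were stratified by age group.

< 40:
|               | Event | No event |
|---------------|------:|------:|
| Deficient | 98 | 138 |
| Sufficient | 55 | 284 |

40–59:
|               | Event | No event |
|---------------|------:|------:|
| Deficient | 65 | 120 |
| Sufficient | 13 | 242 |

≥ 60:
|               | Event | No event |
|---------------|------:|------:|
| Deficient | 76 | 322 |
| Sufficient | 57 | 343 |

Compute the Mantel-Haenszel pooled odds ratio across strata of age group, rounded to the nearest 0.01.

2.94

OR_MH = Σ(aᵢdᵢ/nᵢ) / Σ(bᵢcᵢ/nᵢ), where nᵢ is the stratum total.
Stratum 1 (< 40): n = 575; a·d/n = 98·284/575 = 48.4035; b·c/n = 138·55/575 = 13.2000
Stratum 2 (40–59): n = 440; a·d/n = 65·242/440 = 35.7500; b·c/n = 120·13/440 = 3.5455
Stratum 3 (≥ 60): n = 798; a·d/n = 76·343/798 = 32.6667; b·c/n = 322·57/798 = 23.0000
OR_MH = (48.4035 + 35.7500 + 32.6667) / (13.2000 + 3.5455 + 23.0000) = 116.8201 / 39.7455 = 2.93921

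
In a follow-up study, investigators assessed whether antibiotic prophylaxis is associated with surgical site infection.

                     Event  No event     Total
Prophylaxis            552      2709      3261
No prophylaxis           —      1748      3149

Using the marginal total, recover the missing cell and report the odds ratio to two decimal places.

The missing cell is in the unexposed row: 3149 − 1748 = 1401.
So a = 552, b = 2709, c = 1401, d = 1748.
OR = (a·d)/(b·c) = (552 × 1748) / (2709 × 1401) = 964896 / 3795309 = 0.25423

0.25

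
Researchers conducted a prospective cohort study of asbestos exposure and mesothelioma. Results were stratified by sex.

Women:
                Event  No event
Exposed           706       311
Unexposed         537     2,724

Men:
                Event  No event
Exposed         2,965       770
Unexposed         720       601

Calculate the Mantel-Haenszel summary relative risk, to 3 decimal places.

1.991

RR_MH = Σ(aᵢ·n₀ᵢ/nᵢ) / Σ(cᵢ·n₁ᵢ/nᵢ), with n₁ᵢ = aᵢ+bᵢ (exposed), n₀ᵢ = cᵢ+dᵢ (unexposed), nᵢ = n₁ᵢ+n₀ᵢ.
Stratum 1 (Women): n₁ = 1017, n₀ = 3261, n = 4278; a·n₀/n = 706·3261/4278 = 538.1641; c·n₁/n = 537·1017/4278 = 127.6599
Stratum 2 (Men): n₁ = 3735, n₀ = 1321, n = 5056; a·n₀/n = 2965·1321/5056 = 774.6766; c·n₁/n = 720·3735/5056 = 531.8829
RR_MH = (538.1641 + 774.6766) / (127.6599 + 531.8829) = 1312.8407 / 659.5428 = 1.99053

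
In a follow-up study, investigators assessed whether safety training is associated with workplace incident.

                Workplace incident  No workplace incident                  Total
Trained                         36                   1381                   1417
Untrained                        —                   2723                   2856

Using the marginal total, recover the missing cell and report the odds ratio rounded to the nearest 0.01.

The missing cell is in the unexposed row: 2856 − 2723 = 133.
So a = 36, b = 1381, c = 133, d = 2723.
OR = (a·d)/(b·c) = (36 × 2723) / (1381 × 133) = 98028 / 183673 = 0.53371

0.53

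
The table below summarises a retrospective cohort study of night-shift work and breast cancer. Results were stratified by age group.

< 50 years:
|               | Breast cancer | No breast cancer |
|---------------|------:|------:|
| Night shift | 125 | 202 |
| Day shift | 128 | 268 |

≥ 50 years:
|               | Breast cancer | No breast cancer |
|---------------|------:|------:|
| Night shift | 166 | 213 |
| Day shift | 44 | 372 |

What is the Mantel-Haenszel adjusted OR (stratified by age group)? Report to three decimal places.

OR_MH = Σ(aᵢdᵢ/nᵢ) / Σ(bᵢcᵢ/nᵢ), where nᵢ is the stratum total.
Stratum 1 (< 50 years): n = 723; a·d/n = 125·268/723 = 46.3347; b·c/n = 202·128/723 = 35.7621
Stratum 2 (≥ 50 years): n = 795; a·d/n = 166·372/795 = 77.6755; b·c/n = 213·44/795 = 11.7887
OR_MH = (46.3347 + 77.6755) / (35.7621 + 11.7887) = 124.0102 / 47.5508 = 2.60795

2.608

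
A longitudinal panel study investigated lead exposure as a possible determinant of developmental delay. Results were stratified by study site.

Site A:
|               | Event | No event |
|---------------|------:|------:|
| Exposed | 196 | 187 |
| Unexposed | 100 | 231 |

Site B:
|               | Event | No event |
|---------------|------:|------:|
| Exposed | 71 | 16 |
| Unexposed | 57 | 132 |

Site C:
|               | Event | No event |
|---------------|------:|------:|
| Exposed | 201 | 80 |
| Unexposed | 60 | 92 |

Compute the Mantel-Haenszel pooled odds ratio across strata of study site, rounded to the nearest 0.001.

OR_MH = Σ(aᵢdᵢ/nᵢ) / Σ(bᵢcᵢ/nᵢ), where nᵢ is the stratum total.
Stratum 1 (Site A): n = 714; a·d/n = 196·231/714 = 63.4118; b·c/n = 187·100/714 = 26.1905
Stratum 2 (Site B): n = 276; a·d/n = 71·132/276 = 33.9565; b·c/n = 16·57/276 = 3.3043
Stratum 3 (Site C): n = 433; a·d/n = 201·92/433 = 42.7067; b·c/n = 80·60/433 = 11.0855
OR_MH = (63.4118 + 33.9565 + 42.7067) / (26.1905 + 3.3043 + 11.0855) = 140.0750 / 40.5803 = 3.45180

3.452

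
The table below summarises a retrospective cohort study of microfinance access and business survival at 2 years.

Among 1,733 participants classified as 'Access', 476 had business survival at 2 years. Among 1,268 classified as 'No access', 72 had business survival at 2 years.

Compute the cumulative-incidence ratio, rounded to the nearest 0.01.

4.84

From the description: a = 476, b = 1257, c = 72, d = 1196.
Risk in exposed = 476/1733 = 0.27467; risk in unexposed = 72/1268 = 0.05678.
RR = 0.27467 / 0.05678 = 4.83721
The risk among the exposed is 4.84 times that among the unexposed.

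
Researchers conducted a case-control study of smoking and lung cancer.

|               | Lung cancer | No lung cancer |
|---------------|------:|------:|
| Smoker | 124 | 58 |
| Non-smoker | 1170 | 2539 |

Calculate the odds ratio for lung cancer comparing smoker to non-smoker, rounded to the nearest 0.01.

Cells: a = 124, b = 58, c = 1170, d = 2539.
OR = (a·d)/(b·c) = (124 × 2539) / (58 × 1170) = 314836 / 67860 = 4.63949
The odds of lung cancer are about 4.64 times as high in the smoker group.

4.64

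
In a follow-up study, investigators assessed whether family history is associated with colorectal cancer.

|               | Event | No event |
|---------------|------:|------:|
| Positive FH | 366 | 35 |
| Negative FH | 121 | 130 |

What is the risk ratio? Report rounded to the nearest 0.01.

1.89

Cells: a = 366, b = 35, c = 121, d = 130.
Risk in exposed = 366/401 = 0.91272; risk in unexposed = 121/251 = 0.48207.
RR = 0.91272 / 0.48207 = 1.89332
The risk among the exposed is 1.89 times that among the unexposed.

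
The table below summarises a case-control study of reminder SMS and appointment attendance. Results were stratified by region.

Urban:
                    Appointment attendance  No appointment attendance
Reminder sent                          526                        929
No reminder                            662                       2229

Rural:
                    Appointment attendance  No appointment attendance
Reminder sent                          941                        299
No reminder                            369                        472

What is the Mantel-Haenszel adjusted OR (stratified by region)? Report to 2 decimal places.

2.48

OR_MH = Σ(aᵢdᵢ/nᵢ) / Σ(bᵢcᵢ/nᵢ), where nᵢ is the stratum total.
Stratum 1 (Urban): n = 4346; a·d/n = 526·2229/4346 = 269.7777; b·c/n = 929·662/4346 = 141.5090
Stratum 2 (Rural): n = 2081; a·d/n = 941·472/2081 = 213.4320; b·c/n = 299·369/2081 = 53.0183
OR_MH = (269.7777 + 213.4320) / (141.5090 + 53.0183) = 483.2097 / 194.5272 = 2.48402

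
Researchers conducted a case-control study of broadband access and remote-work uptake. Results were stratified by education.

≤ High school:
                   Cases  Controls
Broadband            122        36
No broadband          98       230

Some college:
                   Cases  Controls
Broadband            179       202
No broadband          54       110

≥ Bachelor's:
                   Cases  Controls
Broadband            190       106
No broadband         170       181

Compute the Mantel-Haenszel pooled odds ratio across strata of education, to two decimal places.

2.67

OR_MH = Σ(aᵢdᵢ/nᵢ) / Σ(bᵢcᵢ/nᵢ), where nᵢ is the stratum total.
Stratum 1 (≤ High school): n = 486; a·d/n = 122·230/486 = 57.7366; b·c/n = 36·98/486 = 7.2593
Stratum 2 (Some college): n = 545; a·d/n = 179·110/545 = 36.1284; b·c/n = 202·54/545 = 20.0147
Stratum 3 (≥ Bachelor's): n = 647; a·d/n = 190·181/647 = 53.1530; b·c/n = 106·170/647 = 27.8516
OR_MH = (57.7366 + 36.1284 + 53.1530) / (7.2593 + 20.0147 + 27.8516) = 147.0181 / 55.1256 = 2.66697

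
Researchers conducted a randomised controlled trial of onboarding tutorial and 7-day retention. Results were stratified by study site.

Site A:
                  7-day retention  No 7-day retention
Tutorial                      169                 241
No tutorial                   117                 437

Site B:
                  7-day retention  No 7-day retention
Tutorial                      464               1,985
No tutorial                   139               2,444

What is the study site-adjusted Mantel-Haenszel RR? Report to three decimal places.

2.856

RR_MH = Σ(aᵢ·n₀ᵢ/nᵢ) / Σ(cᵢ·n₁ᵢ/nᵢ), with n₁ᵢ = aᵢ+bᵢ (exposed), n₀ᵢ = cᵢ+dᵢ (unexposed), nᵢ = n₁ᵢ+n₀ᵢ.
Stratum 1 (Site A): n₁ = 410, n₀ = 554, n = 964; a·n₀/n = 169·554/964 = 97.1224; c·n₁/n = 117·410/964 = 49.7614
Stratum 2 (Site B): n₁ = 2449, n₀ = 2583, n = 5032; a·n₀/n = 464·2583/5032 = 238.1781; c·n₁/n = 139·2449/5032 = 67.6492
RR_MH = (97.1224 + 238.1781) / (49.7614 + 67.6492) = 335.3005 / 117.4107 = 2.85579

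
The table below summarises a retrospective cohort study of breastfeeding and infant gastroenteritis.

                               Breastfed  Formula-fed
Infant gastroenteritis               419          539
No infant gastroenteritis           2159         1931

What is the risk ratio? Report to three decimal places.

0.745

Reading the table with exposure as columns: a = 419 (Breastfed, case), b = 2159 (Breastfed, non-case), c = 539 (Formula-fed, case), d = 1931.
Risk in exposed = 419/2578 = 0.16253; risk in unexposed = 539/2470 = 0.21822.
RR = 0.16253 / 0.21822 = 0.74480
The risk is 26% lower among the exposed than among the unexposed.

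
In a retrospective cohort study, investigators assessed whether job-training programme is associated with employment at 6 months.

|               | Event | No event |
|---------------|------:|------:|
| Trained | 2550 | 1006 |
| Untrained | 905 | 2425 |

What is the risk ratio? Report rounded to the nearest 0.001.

Cells: a = 2550, b = 1006, c = 905, d = 2425.
Risk in exposed = 2550/3556 = 0.71710; risk in unexposed = 905/3330 = 0.27177.
RR = 0.71710 / 0.27177 = 2.63860
The risk among the exposed is 2.64 times that among the unexposed.

2.639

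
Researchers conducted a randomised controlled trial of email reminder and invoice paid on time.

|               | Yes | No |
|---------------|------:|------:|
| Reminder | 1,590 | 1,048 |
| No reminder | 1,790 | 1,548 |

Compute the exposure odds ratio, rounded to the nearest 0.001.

Cells: a = 1590, b = 1048, c = 1790, d = 1548.
OR = (a·d)/(b·c) = (1590 × 1548) / (1048 × 1790) = 2461320 / 1875920 = 1.31206
The odds of invoice paid on time are about 1.31 times as high in the reminder group.

1.312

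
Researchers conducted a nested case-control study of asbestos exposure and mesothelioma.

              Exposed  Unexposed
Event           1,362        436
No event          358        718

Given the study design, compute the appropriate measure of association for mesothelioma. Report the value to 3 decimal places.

6.265

Reading the table with exposure as columns: a = 1362 (Exposed, case), b = 358 (Exposed, non-case), c = 436 (Unexposed, case), d = 718.
This is a nested case-control study: participants were sampled on outcome status, so risks in the source population cannot be estimated directly — relative risk is not valid here. The odds ratio is the appropriate measure.
OR = (a·d)/(b·c) = (1362 × 718) / (358 × 436) = 977916 / 156088 = 6.26516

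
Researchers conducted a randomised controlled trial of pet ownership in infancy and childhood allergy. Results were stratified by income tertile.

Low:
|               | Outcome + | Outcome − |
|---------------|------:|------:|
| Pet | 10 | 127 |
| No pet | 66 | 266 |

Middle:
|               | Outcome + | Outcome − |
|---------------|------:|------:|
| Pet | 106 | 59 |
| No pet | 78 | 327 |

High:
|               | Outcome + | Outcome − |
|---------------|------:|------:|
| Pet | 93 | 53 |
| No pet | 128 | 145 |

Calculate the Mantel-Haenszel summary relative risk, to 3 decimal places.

RR_MH = Σ(aᵢ·n₀ᵢ/nᵢ) / Σ(cᵢ·n₁ᵢ/nᵢ), with n₁ᵢ = aᵢ+bᵢ (exposed), n₀ᵢ = cᵢ+dᵢ (unexposed), nᵢ = n₁ᵢ+n₀ᵢ.
Stratum 1 (Low): n₁ = 137, n₀ = 332, n = 469; a·n₀/n = 10·332/469 = 7.0789; c·n₁/n = 66·137/469 = 19.2793
Stratum 2 (Middle): n₁ = 165, n₀ = 405, n = 570; a·n₀/n = 106·405/570 = 75.3158; c·n₁/n = 78·165/570 = 22.5789
Stratum 3 (High): n₁ = 146, n₀ = 273, n = 419; a·n₀/n = 93·273/419 = 60.5943; c·n₁/n = 128·146/419 = 44.6014
RR_MH = (7.0789 + 75.3158 + 60.5943) / (19.2793 + 22.5789 + 44.6014) = 142.9890 / 86.4597 = 1.65382

1.654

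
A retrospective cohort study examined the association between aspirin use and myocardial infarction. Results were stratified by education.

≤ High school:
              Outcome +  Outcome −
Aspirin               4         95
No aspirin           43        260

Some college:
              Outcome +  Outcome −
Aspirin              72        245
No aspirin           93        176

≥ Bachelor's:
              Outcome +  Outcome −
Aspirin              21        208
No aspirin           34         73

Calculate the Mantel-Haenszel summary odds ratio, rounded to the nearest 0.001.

0.411

OR_MH = Σ(aᵢdᵢ/nᵢ) / Σ(bᵢcᵢ/nᵢ), where nᵢ is the stratum total.
Stratum 1 (≤ High school): n = 402; a·d/n = 4·260/402 = 2.5871; b·c/n = 95·43/402 = 10.1617
Stratum 2 (Some college): n = 586; a·d/n = 72·176/586 = 21.6246; b·c/n = 245·93/586 = 38.8823
Stratum 3 (≥ Bachelor's): n = 336; a·d/n = 21·73/336 = 4.5625; b·c/n = 208·34/336 = 21.0476
OR_MH = (2.5871 + 21.6246 + 4.5625) / (10.1617 + 38.8823 + 21.0476) = 28.7741 / 70.0916 = 0.41052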